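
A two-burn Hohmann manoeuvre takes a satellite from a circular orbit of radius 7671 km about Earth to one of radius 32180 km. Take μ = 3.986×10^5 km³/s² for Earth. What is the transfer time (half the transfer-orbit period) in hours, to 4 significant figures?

t = 3.888 hours

Transfer-ellipse semi-major axis a_t = (r₁ + r₂)/2 = (7671 + 32180)/2 = 19925.5 km.
By Kepler's third law the transfer-orbit period is T = 2π√(a_t³/μ), so t = T/2 = 13996 s.
Converting: 13996 s ÷ 3600 s/hour = 3.888 hours.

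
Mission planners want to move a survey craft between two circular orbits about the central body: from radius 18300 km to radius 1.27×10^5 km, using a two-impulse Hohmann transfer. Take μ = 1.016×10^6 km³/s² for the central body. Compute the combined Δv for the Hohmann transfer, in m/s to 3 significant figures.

Δv = 3810 m/s

The Hohmann ellipse has a_t = (r₁ + r₂)/2 = 72650 km.
Circular speed at r₁: v₁ = √(μ/r₁) = √(1.016×10^6/18300) = 7.45112 km/s.
On the transfer ellipse at r₁, vis-viva gives v_p = √[μ(2/r₁ − 1/a_t)] = 9.85157 km/s.
First burn Δv₁ = |v_p − v₁| = 2.400 km/s.
Circular speed at r₂: v₂ = √(μ/r₂) = 2.8284 km/s.
Transfer-orbit speed at r₂: v_a = √[μ(2/r₂ − 1/a_t)] = 1.4196 km/s.
Second burn Δv₂ = |v₂ − v_a| = 1.409 km/s.
Total Δv = Δv₁ + Δv₂ = 3.809 km/s.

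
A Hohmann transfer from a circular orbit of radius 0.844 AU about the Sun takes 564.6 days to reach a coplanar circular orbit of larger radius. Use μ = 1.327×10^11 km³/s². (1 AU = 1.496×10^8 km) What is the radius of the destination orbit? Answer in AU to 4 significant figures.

In km: r₁ = 0.844 × 1.496×10^8 = 1.262624×10^8 km.
Transfer time t = 564.6 days = 4.878144×10^7 s, and t = π√(a_t³/μ).
So a_t = (μ t²/π²)^(1/3) = (1.327×10^11 × (4.878144×10^7)² / π²)^(1/3) = 3.1746×10^8 km.
Since a_t = (r₁ + r₂)/2, r₂ = 2a_t − r₁ = 2×3.1746×10^8 − 1.262624×10^8 = 5.086576×10^8 km.
In AU: r₂ = 5.086576×10^8 / 1.496×10^8 = 3.400 AU.

r₂ = 3.400 AU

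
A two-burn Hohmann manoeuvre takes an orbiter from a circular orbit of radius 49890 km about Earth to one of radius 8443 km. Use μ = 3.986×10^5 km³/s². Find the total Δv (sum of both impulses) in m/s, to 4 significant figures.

Δv = 3421 m/s

The Hohmann ellipse has a_t = (r₁ + r₂)/2 = 29166.5 km.
At r₁ the circular-orbit speed is v₁ = √(μ/r₁) = 2.827 km/s.
On the transfer ellipse at r₁, vis-viva gives v_a = √[μ(2/r₁ − 1/a_t)] = 1.521 km/s.
First burn Δv₁ = |v_a − v₁| = 1.306 km/s.
Circular speed at r₂: v₂ = √(μ/r₂) = 6.871 km/s.
Transfer-orbit speed at r₂: v_p = √[μ(2/r₂ − 1/a_t)] = 8.986 km/s.
Second burn Δv₂ = |v₂ − v_p| = 2.115 km/s.
Δv = Δv₁ + Δv₂ = 1.306 + 2.115 = 3.421 km/s.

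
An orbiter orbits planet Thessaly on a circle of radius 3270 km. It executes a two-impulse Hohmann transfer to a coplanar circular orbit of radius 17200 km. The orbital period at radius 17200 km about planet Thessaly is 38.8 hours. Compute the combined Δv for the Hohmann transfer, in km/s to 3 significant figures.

From Kepler's third law T² = 4π²r³/μ at r = 17200 km, T = 38.8 hours = 38.8 × 3600 s = 1.3968×10^5 s: μ = 4π²r³/T² = 10296.2 km³/s².
The Hohmann ellipse has a_t = (r₁ + r₂)/2 = 10235 km.
At r₁ the circular-orbit speed is v₁ = √(μ/r₁) = 1.7745 km/s.
On the transfer ellipse at r₁, vis-viva gives v_p = √[μ(2/r₁ − 1/a_t)] = 2.3003 km/s.
First burn Δv₁ = |v_p − v₁| = 0.5258 km/s.
Circular speed at r₂: v₂ = √(μ/r₂) = 0.7737 km/s.
Transfer-orbit speed at r₂: v_a = √[μ(2/r₂ − 1/a_t)] = 0.4373 km/s.
Second burn Δv₂ = |v₂ − v_a| = 0.3364 km/s.
Total Δv = Δv₁ + Δv₂ = 0.8622 km/s.

Δv = 0.862 km/s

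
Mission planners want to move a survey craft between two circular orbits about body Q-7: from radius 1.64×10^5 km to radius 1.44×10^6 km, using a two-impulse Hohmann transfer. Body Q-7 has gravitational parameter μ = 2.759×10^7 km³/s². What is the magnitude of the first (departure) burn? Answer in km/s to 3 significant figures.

Δv₁ = 4.41 km/s

Transfer-ellipse semi-major axis a_t = (r₁ + r₂)/2 = (1.640×10^5 + 1.440×10^6)/2 = 8.020×10^5 km.
On the circular orbit at r = 1.640×10^5 km, v_c = √(μ/r) = 12.97 km/s.
Vis-viva on the transfer ellipse at r = 1.640×10^5 km gives v_t = √[μ(2/r − 1/a_t)] = 17.38 km/s.
Δv₁ = |v_t − v_c| = |17.38 − 12.97| = 4.410 km/s.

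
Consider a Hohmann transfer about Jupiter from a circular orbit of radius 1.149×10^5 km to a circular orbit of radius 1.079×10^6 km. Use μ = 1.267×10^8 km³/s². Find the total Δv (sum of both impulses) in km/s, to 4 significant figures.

Δv = 17.52 km/s

Transfer-ellipse semi-major axis a_t = (r₁ + r₂)/2 = (1.149×10^5 + 1.079×10^6)/2 = 5.9695×10^5 km.
At r₁ the circular-orbit speed is v₁ = √(μ/r₁) = 33.207 km/s.
On the transfer ellipse at r₁, vis-viva gives v_p = √[μ(2/r₁ − 1/a_t)] = 44.645 km/s.
First burn Δv₁ = |v_p − v₁| = 11.44 km/s.
At r₂, v₂ = √(μ/r₂) = 10.836 km/s.
Transfer-orbit speed at r₂: v_a = √[μ(2/r₂ − 1/a_t)] = 4.7541 km/s.
Second burn Δv₂ = |v₂ − v_a| = 6.082 km/s.
Δv = Δv₁ + Δv₂ = 11.44 + 6.082 = 17.52 km/s.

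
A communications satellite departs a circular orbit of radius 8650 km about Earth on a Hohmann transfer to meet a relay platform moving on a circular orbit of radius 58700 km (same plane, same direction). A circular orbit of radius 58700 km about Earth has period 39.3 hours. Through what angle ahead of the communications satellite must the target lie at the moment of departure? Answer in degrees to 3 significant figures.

From Kepler's third law T² = 4π²r³/μ at r = 58700 km, T = 39.3 hours = 39.3 × 3600 s = 1.4148×10^5 s: μ = 4π²r³/T² = 3.98918×10^5 km³/s².
Semi-major axis of the transfer orbit: a_t = (8650 + 58700)/2 = 33675 km.
Transfer time t = π√(a_t³/μ) = 30740 s.
The target's mean motion on its circular orbit is ω₂ = √(μ/r₂³) = 4.441×10^-5 rad/s.
Angle swept by the target during transfer: ω₂·t = 1.365 rad = 78.21°.
The communications satellite traverses 180° on the transfer ellipse, so the target must lead by 180° − 78.21° = 102°.

φ = 102°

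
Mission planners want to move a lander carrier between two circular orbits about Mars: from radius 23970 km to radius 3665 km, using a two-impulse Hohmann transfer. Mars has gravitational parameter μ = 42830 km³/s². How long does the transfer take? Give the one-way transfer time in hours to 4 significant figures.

Semi-major axis of the transfer orbit: a_t = (23970 + 3665)/2 = 13817.5 km.
By Kepler's third law the transfer-orbit period is T = 2π√(a_t³/μ), so t = T/2 = 24656 s.
Converting: 24656 s ÷ 3600 s/hour = 6.849 hours.

t = 6.849 hours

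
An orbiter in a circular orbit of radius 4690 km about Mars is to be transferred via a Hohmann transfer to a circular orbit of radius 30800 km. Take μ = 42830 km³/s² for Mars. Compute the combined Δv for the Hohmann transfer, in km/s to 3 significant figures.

Δv = 1.53 km/s

Transfer-ellipse semi-major axis a_t = (r₁ + r₂)/2 = (4690 + 30800)/2 = 17745 km.
At r₁ the circular-orbit speed is v₁ = √(μ/r₁) = 3.0220 km/s.
Transfer-orbit speed at r₁ (vis-viva): v_p = √[μ(2/r₁ − 1/a_t)] = 3.9813 km/s.
First burn Δv₁ = |v_p − v₁| = 0.9593 km/s.
Circular speed at r₂: v₂ = √(μ/r₂) = 1.1792 km/s.
Transfer-orbit speed at r₂: v_a = √[μ(2/r₂ − 1/a_t)] = 0.60624 km/s.
Second burn Δv₂ = |v₂ − v_a| = 0.5730 km/s.
Δv = Δv₁ + Δv₂ = 0.9593 + 0.5730 = 1.532 km/s.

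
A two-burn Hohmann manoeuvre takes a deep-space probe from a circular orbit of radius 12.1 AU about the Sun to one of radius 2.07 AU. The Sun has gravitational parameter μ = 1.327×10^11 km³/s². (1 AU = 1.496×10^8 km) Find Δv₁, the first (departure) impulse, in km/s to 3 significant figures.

In km: r₁ = 12.1 × 1.496×10^8 = 1.81016×10^9 km; r₂ = 2.07 × 1.496×10^8 = 3.09672×10^8 km.
The Hohmann ellipse has a_t = (r₁ + r₂)/2 = 1.059916×10^9 km.
Circular speed at r = 1.81016×10^9 km: v_c = √(μ/r) = 8.562 km/s.
Vis-viva on the transfer ellipse at r = 1.81016×10^9 km gives v_t = √[μ(2/r − 1/a_t)] = 4.628 km/s.
Δv₁ = |v_t − v_c| = |4.628 − 8.562| = 3.934 km/s.

Δv₁ = 3.93 km/s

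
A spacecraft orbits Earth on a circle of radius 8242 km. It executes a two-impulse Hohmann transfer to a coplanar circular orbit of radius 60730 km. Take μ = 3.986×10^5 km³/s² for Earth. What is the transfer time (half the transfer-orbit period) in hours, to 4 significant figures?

t = 8.852 hours

The Hohmann ellipse has a_t = (r₁ + r₂)/2 = 34486 km.
Half the transfer-orbit period gives t = π√(a_t³/μ) = 31867 s.
Converting: 31867 s ÷ 3600 s/hour = 8.852 hours.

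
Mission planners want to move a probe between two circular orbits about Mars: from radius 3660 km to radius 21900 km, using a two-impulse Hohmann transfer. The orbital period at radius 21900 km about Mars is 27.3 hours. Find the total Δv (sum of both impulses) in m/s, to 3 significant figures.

From Kepler's third law T² = 4π²r³/μ at r = 21900 km, T = 27.3 hours = 27.3 × 3600 s = 98280 s: μ = 4π²r³/T² = 42930.1 km³/s².
Semi-major axis of the transfer orbit: a_t = (3660 + 21900)/2 = 12780 km.
Circular speed at r₁: v₁ = √(μ/r₁) = √(42930.1/3660) = 3.425 km/s.
Transfer-orbit speed at r₁ (v² = μ(2/r − 1/a)): v_p = √[μ(2/r₁ − 1/a_t)] = 4.483 km/s.
First burn Δv₁ = |v_p − v₁| = 1.058 km/s.
Circular speed at r₂: v₂ = √(μ/r₂) = 1.4001 km/s.
Transfer-orbit speed at r₂: v_a = √[μ(2/r₂ − 1/a_t)] = 0.74926 km/s.
Second burn Δv₂ = |v₂ − v_a| = 0.6508 km/s.
Total Δv = Δv₁ + Δv₂ = 1.709 km/s.

Δv = 1710 m/s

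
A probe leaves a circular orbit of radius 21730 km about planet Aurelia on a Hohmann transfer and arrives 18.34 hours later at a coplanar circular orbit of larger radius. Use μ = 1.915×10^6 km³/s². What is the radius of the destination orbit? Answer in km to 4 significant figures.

r₂ = 1.674×10^5 km

Transfer time t = 18.34 hours = 66024 s, and t = π√(a_t³/μ).
So a_t = (μ t²/π²)^(1/3) = (1.915×10^6 × (66024)² / π²)^(1/3) = 94571 km.
Since a_t = (r₁ + r₂)/2, r₂ = 2a_t − r₁ = 2×94571 − 21730 = 1.67412×10^5 km.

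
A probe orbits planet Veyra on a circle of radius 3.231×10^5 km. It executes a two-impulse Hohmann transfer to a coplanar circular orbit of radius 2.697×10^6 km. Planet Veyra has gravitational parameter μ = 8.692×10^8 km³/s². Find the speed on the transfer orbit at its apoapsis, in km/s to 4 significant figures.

v = 8.304 km/s

The Hohmann ellipse has a_t = (r₁ + r₂)/2 = 1.51005×10^6 km.
At apoapsis, r = 2.697×10^6 km.
Applying v² = μ(2/r − 1/a_t): v = 8.304 km/s.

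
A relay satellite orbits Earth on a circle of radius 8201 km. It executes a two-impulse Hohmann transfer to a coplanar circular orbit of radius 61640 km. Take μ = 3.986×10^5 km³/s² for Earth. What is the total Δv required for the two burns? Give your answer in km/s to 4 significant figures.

Δv = 3.601 km/s

Transfer-ellipse semi-major axis a_t = (r₁ + r₂)/2 = (8201 + 61640)/2 = 34920.5 km.
At r₁ the circular-orbit speed is v₁ = √(μ/r₁) = 6.97164 km/s.
On the transfer ellipse at r₁, vis-viva equation gives v_p = √[μ(2/r₁ − 1/a_t)] = 9.26246 km/s.
First burn Δv₁ = |v_p − v₁| = 2.2908 km/s.
Circular speed at r₂: v₂ = √(μ/r₂) = 2.5429 km/s.
Transfer-orbit speed at r₂: v_a = √[μ(2/r₂ − 1/a_t)] = 1.2323 km/s.
Second burn Δv₂ = |v₂ − v_a| = 1.3106 km/s.
Δv = Δv₁ + Δv₂ = 2.2908 + 1.3106 = 3.601 km/s.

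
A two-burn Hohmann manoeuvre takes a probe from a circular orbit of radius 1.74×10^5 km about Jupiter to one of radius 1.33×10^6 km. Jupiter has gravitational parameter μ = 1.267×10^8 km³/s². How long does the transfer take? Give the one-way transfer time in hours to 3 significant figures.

t = 50.6 hours

Semi-major axis of the transfer orbit: a_t = (1.740×10^5 + 1.330×10^6)/2 = 7.520×10^5 km.
By Kepler's third law the transfer-orbit period is T = 2π√(a_t³/μ), so t = T/2 = 1.820×10^5 s.
Converting: 1.820×10^5 s ÷ 3600 s/hour = 50.6 hours.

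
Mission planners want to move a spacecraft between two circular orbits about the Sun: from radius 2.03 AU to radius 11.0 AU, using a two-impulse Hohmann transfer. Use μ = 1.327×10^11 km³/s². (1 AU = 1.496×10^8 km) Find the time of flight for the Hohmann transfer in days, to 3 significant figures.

t = 3040 days

In km: r₁ = 2.03 × 1.496×10^8 = 3.03688×10^8 km; r₂ = 11.0 × 1.496×10^8 = 1.6456×10^9 km.
Semi-major axis of the transfer orbit: a_t = (3.03688×10^8 + 1.6456×10^9)/2 = 9.74644×10^8 km.
By Kepler's third law the transfer-orbit period is T = 2π√(a_t³/μ), so t = T/2 = 2.624×10^8 s.
Converting: 2.624×10^8 s ÷ 86400 s/day = 3040 days.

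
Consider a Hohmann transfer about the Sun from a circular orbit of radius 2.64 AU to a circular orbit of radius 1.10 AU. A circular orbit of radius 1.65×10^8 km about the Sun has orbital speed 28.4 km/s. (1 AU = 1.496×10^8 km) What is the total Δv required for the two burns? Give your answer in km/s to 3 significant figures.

From the circular-orbit relation v² = μ/r at r = 1.65×10^8 km: μ = v²r = (28.4)² × 1.65×10^8 = 1.33082×10^11 km³/s².
In km: r₁ = 2.64 × 1.496×10^8 = 3.94944×10^8 km; r₂ = 1.10 × 1.496×10^8 = 1.6456×10^8 km.
Transfer-ellipse semi-major axis a_t = (r₁ + r₂)/2 = (3.94944×10^8 + 1.6456×10^8)/2 = 2.79752×10^8 km.
At r₁ the circular-orbit speed is v₁ = √(μ/r₁) = 18.357 km/s.
Transfer-orbit speed at r₁ (vis-viva equation): v_a = √[μ(2/r₁ − 1/a_t)] = 14.079 km/s.
First burn Δv₁ = |v_a − v₁| = 4.278 km/s.
At r₂, v₂ = √(μ/r₂) = 28.438 km/s.
Transfer-orbit speed at r₂: v_p = √[μ(2/r₂ − 1/a_t)] = 33.789 km/s.
Second burn Δv₂ = |v₂ − v_p| = 5.351 km/s.
Total Δv = Δv₁ + Δv₂ = 9.629 km/s.

Δv = 9.63 km/s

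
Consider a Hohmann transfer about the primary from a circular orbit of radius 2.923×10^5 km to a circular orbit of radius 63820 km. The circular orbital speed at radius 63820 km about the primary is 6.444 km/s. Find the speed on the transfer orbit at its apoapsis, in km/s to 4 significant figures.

From the circular-orbit relation v² = μ/r at r = 63820 km: μ = v²r = (6.444)² × 63820 = 2.65013×10^6 km³/s².
Semi-major axis of the transfer orbit: a_t = (2.923×10^5 + 63820)/2 = 1.7806×10^5 km.
The apoapsis of the transfer ellipse is at r = 2.923×10^5 km.
Vis-viva: v = √[μ(2/r − 1/a_t)] = √[2.65013×10^6 × (2/2.923×10^5 − 1/1.7806×10^5)] = 1.803 km/s.

v = 1.803 km/s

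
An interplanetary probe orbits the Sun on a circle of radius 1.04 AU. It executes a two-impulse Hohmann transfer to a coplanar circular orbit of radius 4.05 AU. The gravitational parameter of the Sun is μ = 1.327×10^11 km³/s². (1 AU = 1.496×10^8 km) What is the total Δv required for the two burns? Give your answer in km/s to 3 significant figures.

Δv = 13.0 km/s

In km: r₁ = 1.04 × 1.496×10^8 = 1.55584×10^8 km; r₂ = 4.05 × 1.496×10^8 = 6.0588×10^8 km.
Semi-major axis of the transfer orbit: a_t = (1.55584×10^8 + 6.0588×10^8)/2 = 3.80732×10^8 km.
At r₁ the circular-orbit speed is v₁ = √(μ/r₁) = 29.2047 km/s.
Transfer-orbit speed at r₁ (vis-viva): v_p = √[μ(2/r₁ − 1/a_t)] = 36.8414 km/s.
First burn Δv₁ = |v_p − v₁| = 7.637 km/s.
Circular speed at r₂: v₂ = √(μ/r₂) = 14.80 km/s.
Transfer-orbit speed at r₂: v_a = √[μ(2/r₂ − 1/a_t)] = 9.461 km/s.
Second burn Δv₂ = |v₂ − v_a| = 5.339 km/s.
Δv = Δv₁ + Δv₂ = 7.637 + 5.339 = 12.98 km/s.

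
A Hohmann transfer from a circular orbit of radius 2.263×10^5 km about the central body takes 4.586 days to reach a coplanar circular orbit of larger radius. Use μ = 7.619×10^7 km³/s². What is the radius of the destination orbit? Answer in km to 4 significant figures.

Transfer time t = 4.586 days = 3.962304×10^5 s, and t = π√(a_t³/μ).
So a_t = (μ t²/π²)^(1/3) = (7.619×10^7 × (3.962304×10^5)² / π²)^(1/3) = 1.0662×10^6 km.
Since a_t = (r₁ + r₂)/2, r₂ = 2a_t − r₁ = 2×1.0662×10^6 − 2.263×10^5 = 1.9061×10^6 km.

r₂ = 1.906×10^6 km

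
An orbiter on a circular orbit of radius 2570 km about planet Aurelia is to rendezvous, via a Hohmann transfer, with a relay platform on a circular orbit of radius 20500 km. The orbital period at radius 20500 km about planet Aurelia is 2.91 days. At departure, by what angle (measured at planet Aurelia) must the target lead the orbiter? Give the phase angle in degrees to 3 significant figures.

φ = 104°

From Kepler's third law T² = 4π²r³/μ at r = 20500 km, T = 2.91 days = 2.91 × 86400 s = 2.51424×10^5 s: μ = 4π²r³/T² = 5380.32 km³/s².
Transfer-ellipse semi-major axis a_t = (r₁ + r₂)/2 = (2570 + 20500)/2 = 11535 km.
The half-period of the transfer ellipse is t = π√(a_t³/μ) = 53060 s.
Target angular speed ω₂ = √(μ/r₂³) = 2.499×10^-5 rad/s.
Angle swept by the target during transfer: ω₂·t = 1.326 rad = 75.97°.
The orbiter traverses 180° on the transfer ellipse, so the target must lead by 180° − 75.97° = 104°.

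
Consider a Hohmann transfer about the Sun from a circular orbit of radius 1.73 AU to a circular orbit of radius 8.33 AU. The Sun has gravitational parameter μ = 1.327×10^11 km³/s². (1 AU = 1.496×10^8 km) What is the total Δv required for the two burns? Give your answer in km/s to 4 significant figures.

In km: r₁ = 1.73 × 1.496×10^8 = 2.58808×10^8 km; r₂ = 8.33 × 1.496×10^8 = 1.246168×10^9 km.
Transfer-ellipse semi-major axis a_t = (r₁ + r₂)/2 = (2.58808×10^8 + 1.246168×10^9)/2 = 7.52488×10^8 km.
At r₁ the circular-orbit speed is v₁ = √(μ/r₁) = 22.644 km/s.
On the transfer ellipse at r₁, vis-viva gives v_p = √[μ(2/r₁ − 1/a_t)] = 29.140 km/s.
First burn Δv₁ = |v_p − v₁| = 6.496 km/s.
Circular speed at r₂: v₂ = √(μ/r₂) = 10.319 km/s.
Transfer-orbit speed at r₂: v_a = √[μ(2/r₂ − 1/a_t)] = 6.0518 km/s.
Second burn Δv₂ = |v₂ − v_a| = 4.267 km/s.
Total Δv = Δv₁ + Δv₂ = 10.76 km/s.

Δv = 10.76 km/s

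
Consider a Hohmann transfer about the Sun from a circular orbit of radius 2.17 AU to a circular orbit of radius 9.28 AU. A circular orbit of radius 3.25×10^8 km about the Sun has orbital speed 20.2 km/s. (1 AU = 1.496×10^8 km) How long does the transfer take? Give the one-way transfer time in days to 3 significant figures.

t = 2500 days

From the circular-orbit relation v² = μ/r at r = 3.25×10^8 km: μ = v²r = (20.2)² × 3.25×10^8 = 1.32613×10^11 km³/s².
In km: r₁ = 2.17 × 1.496×10^8 = 3.24632×10^8 km; r₂ = 9.28 × 1.496×10^8 = 1.388288×10^9 km.
Semi-major axis of the transfer orbit: a_t = (3.24632×10^8 + 1.388288×10^9)/2 = 8.5646×10^8 km.
By Kepler's third law the transfer-orbit period is T = 2π√(a_t³/μ), so t = T/2 = 2.162×10^8 s.
Converting: 2.162×10^8 s ÷ 86400 s/day = 2500 days.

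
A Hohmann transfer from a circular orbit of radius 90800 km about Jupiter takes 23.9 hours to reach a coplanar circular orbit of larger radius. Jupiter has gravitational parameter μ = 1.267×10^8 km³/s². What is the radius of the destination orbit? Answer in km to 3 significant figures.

r₂ = 8.22×10^5 km

Transfer time t = 23.9 hours = 86040 s, and t = π√(a_t³/μ).
So a_t = (μ t²/π²)^(1/3) = (1.267×10^8 × (86040)² / π²)^(1/3) = 4.5634×10^5 km.
Since a_t = (r₁ + r₂)/2, r₂ = 2a_t − r₁ = 2×4.5634×10^5 − 90800 = 8.2188×10^5 km.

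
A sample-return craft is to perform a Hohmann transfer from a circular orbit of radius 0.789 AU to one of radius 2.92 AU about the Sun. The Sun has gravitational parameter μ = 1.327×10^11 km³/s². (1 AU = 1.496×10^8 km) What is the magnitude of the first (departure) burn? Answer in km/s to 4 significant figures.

In km: r₁ = 0.789 × 1.496×10^8 = 1.180344×10^8 km; r₂ = 2.92 × 1.496×10^8 = 4.36832×10^8 km.
Semi-major axis of the transfer orbit: a_t = (1.180344×10^8 + 4.36832×10^8)/2 = 2.774332×10^8 km.
Circular speed at r = 1.180344×10^8 km: v_c = √(μ/r) = 33.530 km/s.
Transfer-orbit speed at the same r (vis-viva, a = a_t): v_t = √[μ(2/r − 1/a_t)] = 42.074 km/s.
Δv₁ = |v_t − v_c| = |42.074 − 33.530| = 8.544 km/s.

Δv₁ = 8.544 km/s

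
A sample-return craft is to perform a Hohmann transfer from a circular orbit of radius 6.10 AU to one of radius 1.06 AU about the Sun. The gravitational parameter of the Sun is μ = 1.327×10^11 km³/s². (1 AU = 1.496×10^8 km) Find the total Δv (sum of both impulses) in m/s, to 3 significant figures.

In km: r₁ = 6.10 × 1.496×10^8 = 9.1256×10^8 km; r₂ = 1.06 × 1.496×10^8 = 1.58576×10^8 km.
The Hohmann ellipse has a_t = (r₁ + r₂)/2 = 5.35568×10^8 km.
At r₁ the circular-orbit speed is v₁ = √(μ/r₁) = 12.059 km/s.
On the transfer ellipse at r₁, vis-viva equation gives v_a = √[μ(2/r₁ − 1/a_t)] = 6.5617 km/s.
First burn Δv₁ = |v_a − v₁| = 5.497 km/s.
Circular speed at r₂: v₂ = √(μ/r₂) = 28.928 km/s.
Transfer-orbit speed at r₂: v_p = √[μ(2/r₂ − 1/a_t)] = 37.761 km/s.
Second burn Δv₂ = |v₂ − v_p| = 8.833 km/s.
Total Δv = Δv₁ + Δv₂ = 14.33 km/s.

Δv = 14300 m/s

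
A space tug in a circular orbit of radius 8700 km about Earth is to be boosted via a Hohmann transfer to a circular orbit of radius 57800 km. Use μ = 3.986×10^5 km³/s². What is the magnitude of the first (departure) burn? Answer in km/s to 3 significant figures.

Δv₁ = 2.16 km/s

Semi-major axis of the transfer orbit: a_t = (8700 + 57800)/2 = 33250 km.
Circular speed at r = 8700 km: v_c = √(μ/r) = 6.7688 km/s.
Vis-viva on the transfer ellipse at r = 8700 km gives v_t = √[μ(2/r − 1/a_t)] = 8.9244 km/s.
Δv₁ = |v_t − v_c| = |8.9244 − 6.7688| = 2.156 km/s.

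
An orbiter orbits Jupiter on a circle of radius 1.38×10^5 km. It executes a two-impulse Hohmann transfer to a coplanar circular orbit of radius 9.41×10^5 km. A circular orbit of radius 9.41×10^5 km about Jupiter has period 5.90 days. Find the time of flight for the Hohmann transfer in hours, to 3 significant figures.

t = 30.7 hours

From Kepler's third law T² = 4π²r³/μ at r = 9.41×10^5 km, T = 5.90 days = 5.90 × 86400 s = 5.0976×10^5 s: μ = 4π²r³/T² = 1.26589×10^8 km³/s².
Transfer-ellipse semi-major axis a_t = (r₁ + r₂)/2 = (1.380×10^5 + 9.410×10^5)/2 = 5.395×10^5 km.
Transfer time t = π√(a_t³/μ) = π√((5.395×10^5)³ / 1.26589×10^8) = 1.106×10^5 s.
Converting: 1.106×10^5 s ÷ 3600 s/hour = 30.7 hours.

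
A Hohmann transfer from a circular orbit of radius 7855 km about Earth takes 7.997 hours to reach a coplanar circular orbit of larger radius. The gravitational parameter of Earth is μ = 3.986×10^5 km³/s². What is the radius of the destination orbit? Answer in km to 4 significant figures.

r₂ = 56600 km

Transfer time t = 7.997 hours = 28789.2 s, and t = π√(a_t³/μ).
So a_t = (μ t²/π²)^(1/3) = (3.986×10^5 × (28789.2)² / π²)^(1/3) = 32228 km.
Since a_t = (r₁ + r₂)/2, r₂ = 2a_t − r₁ = 2×32228 − 7855 = 56601 km.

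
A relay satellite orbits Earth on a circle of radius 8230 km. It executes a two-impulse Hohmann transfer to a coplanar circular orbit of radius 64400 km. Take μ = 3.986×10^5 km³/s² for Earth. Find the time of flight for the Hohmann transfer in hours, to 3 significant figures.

The Hohmann ellipse has a_t = (r₁ + r₂)/2 = 36315 km.
Half the transfer-orbit period gives t = π√(a_t³/μ) = 34440 s.
Converting: 34440 s ÷ 3600 s/hour = 9.57 hours.

t = 9.57 hours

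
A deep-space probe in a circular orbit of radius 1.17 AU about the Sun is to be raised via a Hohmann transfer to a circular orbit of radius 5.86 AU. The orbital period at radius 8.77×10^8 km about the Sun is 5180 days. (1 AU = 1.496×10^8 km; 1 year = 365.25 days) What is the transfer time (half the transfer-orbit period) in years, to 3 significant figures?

t = 3.29 years

From Kepler's third law T² = 4π²r³/μ at r = 8.77×10^8 km, T = 5180 days = 5180 × 86400 s = 4.47552×10^8 s: μ = 4π²r³/T² = 1.32945×10^11 km³/s².
In km: r₁ = 1.17 × 1.496×10^8 = 1.75032×10^8 km; r₂ = 5.86 × 1.496×10^8 = 8.76656×10^8 km.
Transfer-ellipse semi-major axis a_t = (r₁ + r₂)/2 = (1.75032×10^8 + 8.76656×10^8)/2 = 5.25844×10^8 km.
Half the transfer-orbit period gives t = π√(a_t³/μ) = 1.039×10^8 s.
Converting: 1.039×10^8 s ÷ 3.15576×10^7 s/year (365.25 × 86400) = 3.29 years.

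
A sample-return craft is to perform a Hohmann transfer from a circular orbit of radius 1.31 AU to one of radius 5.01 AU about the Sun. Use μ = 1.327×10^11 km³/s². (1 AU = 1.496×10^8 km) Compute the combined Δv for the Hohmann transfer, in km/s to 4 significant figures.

In km: r₁ = 1.31 × 1.496×10^8 = 1.95976×10^8 km; r₂ = 5.01 × 1.496×10^8 = 7.49496×10^8 km.
Semi-major axis of the transfer orbit: a_t = (1.95976×10^8 + 7.49496×10^8)/2 = 4.72736×10^8 km.
At r₁ the circular-orbit speed is v₁ = √(μ/r₁) = 26.022 km/s.
Transfer-orbit speed at r₁ (v² = μ(2/r − 1/a)): v_p = √[μ(2/r₁ − 1/a_t)] = 32.765 km/s.
First burn Δv₁ = |v_p − v₁| = 6.743 km/s.
At r₂, v₂ = √(μ/r₂) = 13.306 km/s.
Transfer-orbit speed at r₂: v_a = √[μ(2/r₂ − 1/a_t)] = 8.5673 km/s.
Second burn Δv₂ = |v₂ − v_a| = 4.739 km/s.
Δv = Δv₁ + Δv₂ = 6.743 + 4.739 = 11.48 km/s.

Δv = 11.48 km/s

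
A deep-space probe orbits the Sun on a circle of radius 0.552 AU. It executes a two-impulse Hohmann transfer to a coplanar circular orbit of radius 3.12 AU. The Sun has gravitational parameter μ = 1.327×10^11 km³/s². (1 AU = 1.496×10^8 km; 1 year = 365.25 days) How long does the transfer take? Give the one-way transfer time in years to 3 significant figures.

In km: r₁ = 0.552 × 1.496×10^8 = 8.25792×10^7 km; r₂ = 3.12 × 1.496×10^8 = 4.66752×10^8 km.
The Hohmann ellipse has a_t = (r₁ + r₂)/2 = 2.746656×10^8 km.
Half the transfer-orbit period gives t = π√(a_t³/μ) = 3.926×10^7 s.
Converting: 3.926×10^7 s ÷ 3.15576×10^7 s/year (365.25 × 86400) = 1.24 years.

t = 1.24 years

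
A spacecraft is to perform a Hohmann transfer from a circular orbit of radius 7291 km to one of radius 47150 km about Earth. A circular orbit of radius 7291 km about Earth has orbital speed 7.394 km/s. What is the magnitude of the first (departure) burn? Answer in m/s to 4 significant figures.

From the circular-orbit relation v² = μ/r at r = 7291 km: μ = v²r = (7.394)² × 7291 = 3.98608×10^5 km³/s².
Semi-major axis of the transfer orbit: a_t = (7291 + 47150)/2 = 27220.5 km.
Circular speed at r = 7291 km: v_c = √(μ/r) = 7.394 km/s.
Transfer-orbit speed at the same r (vis-viva, a = a_t): v_t = √[μ(2/r − 1/a_t)] = 9.731 km/s.
Δv₁ = |v_t − v_c| = |9.731 − 7.394| = 2.337 km/s.

Δv₁ = 2337 m/s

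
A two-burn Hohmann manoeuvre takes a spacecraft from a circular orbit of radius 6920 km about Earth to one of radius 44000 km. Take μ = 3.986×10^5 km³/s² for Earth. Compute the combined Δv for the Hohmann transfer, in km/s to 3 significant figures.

The Hohmann ellipse has a_t = (r₁ + r₂)/2 = 25460 km.
Circular speed at r₁: v₁ = √(μ/r₁) = √(3.986×10^5/6920) = 7.58954 km/s.
Transfer-orbit speed at r₁ (vis-viva): v_p = √[μ(2/r₁ − 1/a_t)] = 9.97729 km/s.
First burn Δv₁ = |v_p − v₁| = 2.38775 km/s.
Circular speed at r₂: v₂ = √(μ/r₂) = 3.009832 km/s.
Transfer-orbit speed at r₂: v_a = √[μ(2/r₂ − 1/a_t)] = 1.569156 km/s.
Second burn Δv₂ = |v₂ − v_a| = 1.44068 km/s.
Δv = Δv₁ + Δv₂ = 2.38775 + 1.44068 = 3.828 km/s.

Δv = 3.83 km/s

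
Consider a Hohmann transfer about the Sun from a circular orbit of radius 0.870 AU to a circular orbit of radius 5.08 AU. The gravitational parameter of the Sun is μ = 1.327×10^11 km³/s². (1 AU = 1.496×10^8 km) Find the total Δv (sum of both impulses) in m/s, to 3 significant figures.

Δv = 15900 m/s

In km: r₁ = 0.870 × 1.496×10^8 = 1.30152×10^8 km; r₂ = 5.08 × 1.496×10^8 = 7.59968×10^8 km.
Transfer-ellipse semi-major axis a_t = (r₁ + r₂)/2 = (1.30152×10^8 + 7.59968×10^8)/2 = 4.4506×10^8 km.
Circular speed at r₁: v₁ = √(μ/r₁) = √(1.327×10^11/1.30152×10^8) = 31.931 km/s.
Transfer-orbit speed at r₁ (vis-viva equation): v_p = √[μ(2/r₁ − 1/a_t)] = 41.725 km/s.
First burn Δv₁ = |v_p − v₁| = 9.794 km/s.
Circular speed at r₂: v₂ = √(μ/r₂) = 13.214 km/s.
Transfer-orbit speed at r₂: v_a = √[μ(2/r₂ − 1/a_t)] = 7.1459 km/s.
Second burn Δv₂ = |v₂ − v_a| = 6.068 km/s.
Total Δv = Δv₁ + Δv₂ = 15.86 km/s.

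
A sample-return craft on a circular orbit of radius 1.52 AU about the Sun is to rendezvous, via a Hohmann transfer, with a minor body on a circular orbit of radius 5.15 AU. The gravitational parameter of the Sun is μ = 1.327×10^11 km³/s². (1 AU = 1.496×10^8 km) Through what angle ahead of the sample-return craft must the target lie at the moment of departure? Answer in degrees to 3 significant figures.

In km: r₁ = 1.52 × 1.496×10^8 = 2.27392×10^8 km; r₂ = 5.15 × 1.496×10^8 = 7.7044×10^8 km.
Transfer-ellipse semi-major axis a_t = (r₁ + r₂)/2 = (2.27392×10^8 + 7.7044×10^8)/2 = 4.98916×10^8 km.
Transfer time t = π√(a_t³/μ) = 9.6107×10^7 s.
The target's mean motion on its circular orbit is ω₂ = √(μ/r₂³) = 1.7034×10^-8 rad/s.
Angle swept by the target during transfer: ω₂·t = 1.6371 rad = 93.80°.
Arrival is 180° from departure on the ellipse, so φ = 180° − 93.80° = 86.2°.

φ = 86.2°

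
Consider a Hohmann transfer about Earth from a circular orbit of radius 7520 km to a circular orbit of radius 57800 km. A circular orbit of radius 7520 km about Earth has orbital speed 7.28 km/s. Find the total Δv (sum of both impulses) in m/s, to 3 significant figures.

From the circular-orbit relation v² = μ/r at r = 7520 km: μ = v²r = (7.28)² × 7520 = 3.98548×10^5 km³/s².
Transfer-ellipse semi-major axis a_t = (r₁ + r₂)/2 = (7520 + 57800)/2 = 32660 km.
Circular speed at r₁: v₁ = √(μ/r₁) = √(3.98548×10^5/7520) = 7.280 km/s.
On the transfer ellipse at r₁, v² = μ(2/r − 1/a) gives v_p = √[μ(2/r₁ − 1/a_t)] = 9.685 km/s.
First burn Δv₁ = |v_p − v₁| = 2.405 km/s.
Circular speed at r₂: v₂ = √(μ/r₂) = 2.626 km/s.
Transfer-orbit speed at r₂: v_a = √[μ(2/r₂ − 1/a_t)] = 1.260 km/s.
Second burn Δv₂ = |v₂ − v_a| = 1.366 km/s.
Δv = Δv₁ + Δv₂ = 2.405 + 1.366 = 3.771 km/s.

Δv = 3770 m/s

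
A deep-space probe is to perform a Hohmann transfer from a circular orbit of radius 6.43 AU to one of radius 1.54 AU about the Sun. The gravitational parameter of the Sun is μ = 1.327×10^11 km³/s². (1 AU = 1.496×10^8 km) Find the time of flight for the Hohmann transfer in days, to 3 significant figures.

t = 1450 days

In km: r₁ = 6.43 × 1.496×10^8 = 9.61928×10^8 km; r₂ = 1.54 × 1.496×10^8 = 2.30384×10^8 km.
The Hohmann ellipse has a_t = (r₁ + r₂)/2 = 5.96156×10^8 km.
Half the transfer-orbit period gives t = π√(a_t³/μ) = 1.255×10^8 s.
Converting: 1.255×10^8 s ÷ 86400 s/day = 1450 days.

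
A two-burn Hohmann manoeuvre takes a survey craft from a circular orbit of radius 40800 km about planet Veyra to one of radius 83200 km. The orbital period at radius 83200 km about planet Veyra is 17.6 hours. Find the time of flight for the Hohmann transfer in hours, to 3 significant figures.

From Kepler's third law T² = 4π²r³/μ at r = 83200 km, T = 17.6 hours = 17.6 × 3600 s = 63360 s: μ = 4π²r³/T² = 5.66369×10^6 km³/s².
The Hohmann ellipse has a_t = (r₁ + r₂)/2 = 62000 km.
Transfer time t = π√(a_t³/μ) = π√((62000)³ / 5.66369×10^6) = 20380 s.
Converting: 20380 s ÷ 3600 s/hour = 5.66 hours.

t = 5.66 hours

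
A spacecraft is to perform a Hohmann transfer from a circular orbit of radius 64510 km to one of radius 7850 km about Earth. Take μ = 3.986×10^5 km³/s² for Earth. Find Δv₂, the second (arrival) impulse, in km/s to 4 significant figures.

Δv₂ = 2.389 km/s

Transfer-ellipse semi-major axis a_t = (r₁ + r₂)/2 = (64510 + 7850)/2 = 36180 km.
Circular speed at r = 7850 km: v_c = √(μ/r) = 7.126 km/s.
Vis-viva on the transfer ellipse at r = 7850 km gives v_t = √[μ(2/r − 1/a_t)] = 9.515 km/s.
Δv₂ = |v_t − v_c| = |9.515 − 7.126| = 2.389 km/s.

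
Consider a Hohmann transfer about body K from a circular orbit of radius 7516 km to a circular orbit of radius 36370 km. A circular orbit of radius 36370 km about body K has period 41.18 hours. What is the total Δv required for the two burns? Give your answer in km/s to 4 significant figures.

From Kepler's third law T² = 4π²r³/μ at r = 36370 km, T = 41.18 hours = 41.18 × 3600 s = 1.48248×10^5 s: μ = 4π²r³/T² = 86419.5 km³/s².
The Hohmann ellipse has a_t = (r₁ + r₂)/2 = 21943 km.
At r₁ the circular-orbit speed is v₁ = √(μ/r₁) = 3.3909 km/s.
Transfer-orbit speed at r₁ (vis-viva): v_p = √[μ(2/r₁ − 1/a_t)] = 4.3655 km/s.
First burn Δv₁ = |v_p − v₁| = 0.9746 km/s.
At r₂, v₂ = √(μ/r₂) = 1.54147 km/s.
Transfer-orbit speed at r₂: v_a = √[μ(2/r₂ − 1/a_t)] = 0.902152 km/s.
Second burn Δv₂ = |v₂ − v_a| = 0.6393 km/s.
Δv = Δv₁ + Δv₂ = 0.9746 + 0.6393 = 1.614 km/s.

Δv = 1.614 km/s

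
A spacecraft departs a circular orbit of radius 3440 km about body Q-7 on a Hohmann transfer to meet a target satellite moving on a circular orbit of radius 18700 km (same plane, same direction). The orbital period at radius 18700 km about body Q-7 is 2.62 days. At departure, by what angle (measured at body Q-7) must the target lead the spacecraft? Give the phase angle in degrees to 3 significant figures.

φ = 98.0°

From Kepler's third law T² = 4π²r³/μ at r = 18700 km, T = 2.62 days = 2.62 × 86400 s = 2.26368×10^5 s: μ = 4π²r³/T² = 5037.96 km³/s².
Semi-major axis of the transfer orbit: a_t = (3440 + 18700)/2 = 11070 km.
The half-period of the transfer ellipse is t = π√(a_t³/μ) = 51552 s.
The target's mean motion on its circular orbit is ω₂ = √(μ/r₂³) = 2.7757×10^-5 rad/s.
Angle swept by the target during transfer: ω₂·t = 1.4309 rad = 81.98°.
Arrival is 180° from departure on the ellipse, so φ = 180° − 81.98° = 98.0°.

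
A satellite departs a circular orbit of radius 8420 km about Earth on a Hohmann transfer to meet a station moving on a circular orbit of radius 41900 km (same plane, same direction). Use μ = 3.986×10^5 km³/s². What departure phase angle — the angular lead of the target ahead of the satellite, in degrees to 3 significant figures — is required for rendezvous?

Transfer-ellipse semi-major axis a_t = (r₁ + r₂)/2 = (8420 + 41900)/2 = 25160 km.
Transfer time t = π√(a_t³/μ) = 19858.5 s.
Target angular speed ω₂ = √(μ/r₂³) = 7.36118×10^-5 rad/s.
Angle swept by the target during transfer: ω₂·t = 1.46182 rad = 83.76°.
The satellite traverses 180° on the transfer ellipse, so the target must lead by 180° − 83.76° = 96.2°.

φ = 96.2°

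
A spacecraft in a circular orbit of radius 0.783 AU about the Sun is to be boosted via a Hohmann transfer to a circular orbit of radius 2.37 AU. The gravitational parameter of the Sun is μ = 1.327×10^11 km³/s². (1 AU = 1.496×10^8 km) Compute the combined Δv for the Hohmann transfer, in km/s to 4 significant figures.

In km: r₁ = 0.783 × 1.496×10^8 = 1.171368×10^8 km; r₂ = 2.37 × 1.496×10^8 = 3.54552×10^8 km.
Semi-major axis of the transfer orbit: a_t = (1.171368×10^8 + 3.54552×10^8)/2 = 2.358444×10^8 km.
At r₁ the circular-orbit speed is v₁ = √(μ/r₁) = 33.66 km/s.
On the transfer ellipse at r₁, v² = μ(2/r − 1/a) gives v_p = √[μ(2/r₁ − 1/a_t)] = 41.27 km/s.
First burn Δv₁ = |v_p − v₁| = 7.610 km/s.
Circular speed at r₂: v₂ = √(μ/r₂) = 19.346 km/s.
Transfer-orbit speed at r₂: v_a = √[μ(2/r₂ − 1/a_t)] = 13.634 km/s.
Second burn Δv₂ = |v₂ − v_a| = 5.712 km/s.
Δv = Δv₁ + Δv₂ = 7.610 + 5.712 = 13.32 km/s.

Δv = 13.32 km/s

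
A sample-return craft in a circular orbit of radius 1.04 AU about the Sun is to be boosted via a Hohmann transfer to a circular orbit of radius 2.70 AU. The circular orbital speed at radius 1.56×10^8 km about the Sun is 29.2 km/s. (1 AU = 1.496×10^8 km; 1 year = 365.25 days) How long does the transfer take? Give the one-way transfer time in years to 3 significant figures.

t = 1.28 years

From the circular-orbit relation v² = μ/r at r = 1.56×10^8 km: μ = v²r = (29.2)² × 1.56×10^8 = 1.33012×10^11 km³/s².
In km: r₁ = 1.04 × 1.496×10^8 = 1.55584×10^8 km; r₂ = 2.70 × 1.496×10^8 = 4.0392×10^8 km.
Semi-major axis of the transfer orbit: a_t = (1.55584×10^8 + 4.0392×10^8)/2 = 2.79752×10^8 km.
Transfer time t = π√(a_t³/μ) = π√((2.79752×10^8)³ / 1.33012×10^11) = 4.031×10^7 s.
Converting: 4.031×10^7 s ÷ 3.15576×10^7 s/year (365.25 × 86400) = 1.28 years.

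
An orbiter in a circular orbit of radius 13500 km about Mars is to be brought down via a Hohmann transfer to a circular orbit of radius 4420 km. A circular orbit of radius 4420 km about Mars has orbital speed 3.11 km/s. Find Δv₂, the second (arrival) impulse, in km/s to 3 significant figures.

Δv₂ = 0.707 km/s

From the circular-orbit relation v² = μ/r at r = 4420 km: μ = v²r = (3.11)² × 4420 = 42750.7 km³/s².
Semi-major axis of the transfer orbit: a_t = (13500 + 4420)/2 = 8960 km.
Circular speed at r = 4420 km: v_c = √(μ/r) = 3.1100 km/s.
Transfer-orbit speed at the same r (vis-viva, a = a_t): v_t = √[μ(2/r − 1/a_t)] = 3.8174 km/s.
Δv₂ = |v_t − v_c| = |3.8174 − 3.1100| = 0.7074 km/s.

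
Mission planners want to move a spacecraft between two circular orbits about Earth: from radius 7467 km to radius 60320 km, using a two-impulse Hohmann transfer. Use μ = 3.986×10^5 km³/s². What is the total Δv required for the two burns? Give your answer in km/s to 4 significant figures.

Δv = 3.805 km/s

Transfer-ellipse semi-major axis a_t = (r₁ + r₂)/2 = (7467 + 60320)/2 = 33893.5 km.
Circular speed at r₁: v₁ = √(μ/r₁) = √(3.986×10^5/7467) = 7.306 km/s.
On the transfer ellipse at r₁, v² = μ(2/r − 1/a) gives v_p = √[μ(2/r₁ − 1/a_t)] = 9.747 km/s.
First burn Δv₁ = |v_p − v₁| = 2.441 km/s.
Circular speed at r₂: v₂ = √(μ/r₂) = 2.571 km/s.
Transfer-orbit speed at r₂: v_a = √[μ(2/r₂ − 1/a_t)] = 1.207 km/s.
Second burn Δv₂ = |v₂ − v_a| = 1.364 km/s.
Total Δv = Δv₁ + Δv₂ = 3.805 km/s.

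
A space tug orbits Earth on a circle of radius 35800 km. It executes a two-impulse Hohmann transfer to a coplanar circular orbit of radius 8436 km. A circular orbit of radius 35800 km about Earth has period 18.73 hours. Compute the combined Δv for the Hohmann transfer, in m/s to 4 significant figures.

From Kepler's third law T² = 4π²r³/μ at r = 35800 km, T = 18.73 hours = 18.73 × 3600 s = 67428 s: μ = 4π²r³/T² = 3.98408×10^5 km³/s².
Semi-major axis of the transfer orbit: a_t = (35800 + 8436)/2 = 22118 km.
At r₁ the circular-orbit speed is v₁ = √(μ/r₁) = 3.336 km/s.
Transfer-orbit speed at r₁ (vis-viva equation): v_a = √[μ(2/r₁ − 1/a_t)] = 2.060 km/s.
First burn Δv₁ = |v_a − v₁| = 1.276 km/s.
At r₂, v₂ = √(μ/r₂) = 6.872 km/s.
Transfer-orbit speed at r₂: v_p = √[μ(2/r₂ − 1/a_t)] = 8.743 km/s.
Second burn Δv₂ = |v₂ − v_p| = 1.871 km/s.
Δv = Δv₁ + Δv₂ = 1.276 + 1.871 = 3.147 km/s.

Δv = 3147 m/s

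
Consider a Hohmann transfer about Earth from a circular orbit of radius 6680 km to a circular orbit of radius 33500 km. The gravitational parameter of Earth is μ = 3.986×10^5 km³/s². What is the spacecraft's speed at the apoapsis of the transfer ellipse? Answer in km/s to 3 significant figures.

Semi-major axis of the transfer orbit: a_t = (6680 + 33500)/2 = 20090 km.
The apoapsis of the transfer ellipse is at r = 33500 km.
Applying v² = μ(2/r − 1/a_t): v = 1.989 km/s.

v = 1.99 km/s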